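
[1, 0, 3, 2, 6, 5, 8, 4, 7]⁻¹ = [1, 0, 3, 2, 7, 5, 4, 8, 6]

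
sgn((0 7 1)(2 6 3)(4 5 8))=1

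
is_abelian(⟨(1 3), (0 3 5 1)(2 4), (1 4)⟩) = no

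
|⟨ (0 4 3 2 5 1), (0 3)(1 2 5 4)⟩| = 720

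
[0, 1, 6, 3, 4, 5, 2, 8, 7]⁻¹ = [0, 1, 6, 3, 4, 5, 2, 8, 7]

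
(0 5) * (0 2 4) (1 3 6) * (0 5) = (1 3 6) (2 4 5) 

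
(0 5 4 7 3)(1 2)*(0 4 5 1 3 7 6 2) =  (0 1)(2 3 4 6)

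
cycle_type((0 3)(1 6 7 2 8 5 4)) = 2.7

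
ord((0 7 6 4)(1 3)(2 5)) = 4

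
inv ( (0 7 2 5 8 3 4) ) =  (0 4 3 8 5 2 7) 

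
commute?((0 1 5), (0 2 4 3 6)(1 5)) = no:(0 1 5)*(0 2 4 3 6)(1 5) = (0 5 2 4 3 6), (0 2 4 3 6)(1 5)*(0 1 5) = (0 2 4 3 6 1)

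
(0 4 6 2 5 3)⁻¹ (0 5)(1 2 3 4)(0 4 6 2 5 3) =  (0 6 1 5)(3 4)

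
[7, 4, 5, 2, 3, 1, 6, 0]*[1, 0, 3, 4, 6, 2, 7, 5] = [5, 6, 2, 3, 4, 0, 7, 1]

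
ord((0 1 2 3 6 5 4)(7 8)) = 14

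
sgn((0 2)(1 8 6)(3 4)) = 1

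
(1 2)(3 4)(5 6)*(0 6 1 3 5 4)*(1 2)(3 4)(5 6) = (0 5 2 4 6 3)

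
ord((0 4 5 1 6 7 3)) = 7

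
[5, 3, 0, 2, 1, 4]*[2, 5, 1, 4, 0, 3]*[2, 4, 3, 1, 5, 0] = [1, 5, 3, 4, 0, 2]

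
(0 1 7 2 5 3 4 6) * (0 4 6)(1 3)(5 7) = (0 3 6 4)(1 5)(2 7)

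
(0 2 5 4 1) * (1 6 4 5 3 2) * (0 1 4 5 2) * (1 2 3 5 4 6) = (0 6 4 1 2 5 3)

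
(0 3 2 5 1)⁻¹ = (0 1 5 2 3)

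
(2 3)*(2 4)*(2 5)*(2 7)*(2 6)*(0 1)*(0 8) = (0 1 8)(2 3 4 5 7 6)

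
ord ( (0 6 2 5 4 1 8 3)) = 8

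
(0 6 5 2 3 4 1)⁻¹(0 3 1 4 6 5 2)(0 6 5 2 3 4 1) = (0 1 5 2 3 6 4)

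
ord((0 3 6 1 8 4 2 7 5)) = 9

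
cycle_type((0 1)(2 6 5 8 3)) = 2.5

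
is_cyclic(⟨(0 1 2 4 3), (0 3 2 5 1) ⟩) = no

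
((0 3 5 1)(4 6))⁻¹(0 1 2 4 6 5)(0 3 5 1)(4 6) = (0 2 6 4 1 3)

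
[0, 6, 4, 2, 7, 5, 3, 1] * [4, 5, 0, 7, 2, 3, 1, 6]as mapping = [0→4, 1→1, 2→2, 3→0, 4→6, 5→3, 6→7, 7→5]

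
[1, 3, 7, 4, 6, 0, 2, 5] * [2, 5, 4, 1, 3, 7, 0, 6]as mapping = [0→5, 1→1, 2→6, 3→3, 4→0, 5→2, 6→4, 7→7]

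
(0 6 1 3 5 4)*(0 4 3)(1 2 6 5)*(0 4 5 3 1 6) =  (0 3 6 2)(1 4 5)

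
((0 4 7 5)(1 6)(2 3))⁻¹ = (0 5 7 4)(1 6)(2 3)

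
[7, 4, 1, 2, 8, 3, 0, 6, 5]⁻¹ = [6, 2, 3, 5, 1, 8, 7, 0, 4]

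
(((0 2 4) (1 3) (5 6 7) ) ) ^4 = (0 2 4) (5 6 7) 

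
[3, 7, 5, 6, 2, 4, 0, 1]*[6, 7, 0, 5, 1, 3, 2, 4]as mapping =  [0→5, 1→4, 2→3, 3→2, 4→0, 5→1, 6→6, 7→7]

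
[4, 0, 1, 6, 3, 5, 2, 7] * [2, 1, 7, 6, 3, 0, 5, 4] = [3, 2, 1, 5, 6, 0, 7, 4]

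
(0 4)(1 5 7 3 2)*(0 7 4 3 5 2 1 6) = (0 3 1 2 6)(4 7 5)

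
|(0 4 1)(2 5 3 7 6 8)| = 6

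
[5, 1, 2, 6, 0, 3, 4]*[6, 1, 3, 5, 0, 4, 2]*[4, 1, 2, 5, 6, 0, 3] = [6, 1, 5, 2, 3, 0, 4]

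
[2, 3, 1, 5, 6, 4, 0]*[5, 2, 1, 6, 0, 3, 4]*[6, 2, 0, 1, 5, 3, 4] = [2, 4, 0, 1, 5, 6, 3]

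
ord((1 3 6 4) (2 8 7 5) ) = 4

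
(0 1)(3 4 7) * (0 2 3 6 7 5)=(0 1 2 3 4 5)(6 7)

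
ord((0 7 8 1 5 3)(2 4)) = 6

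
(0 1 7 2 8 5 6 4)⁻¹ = (0 4 6 5 8 2 7 1)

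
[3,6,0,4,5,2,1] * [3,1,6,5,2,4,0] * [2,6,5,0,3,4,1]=[4,2,0,5,3,1,6]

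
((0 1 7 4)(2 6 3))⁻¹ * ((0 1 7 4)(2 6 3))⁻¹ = (0 7)(1 4)(2 6 3)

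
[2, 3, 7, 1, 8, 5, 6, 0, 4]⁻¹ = [7, 3, 0, 1, 8, 5, 6, 2, 4]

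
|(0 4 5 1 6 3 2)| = 7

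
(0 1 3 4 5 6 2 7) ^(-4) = (0 5) (1 6) (2 3) (4 7) 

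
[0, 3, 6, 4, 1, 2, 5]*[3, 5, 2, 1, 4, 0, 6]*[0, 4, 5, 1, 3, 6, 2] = [1, 4, 2, 3, 6, 5, 0]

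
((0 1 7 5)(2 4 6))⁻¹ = (0 5 7 1)(2 6 4)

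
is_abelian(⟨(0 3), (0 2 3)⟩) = no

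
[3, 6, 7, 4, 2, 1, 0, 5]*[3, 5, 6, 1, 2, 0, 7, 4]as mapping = [0→1, 1→7, 2→4, 3→2, 4→6, 5→5, 6→3, 7→0]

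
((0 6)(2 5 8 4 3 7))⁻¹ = (0 6)(2 7 3 4 8 5)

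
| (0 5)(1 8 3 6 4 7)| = 6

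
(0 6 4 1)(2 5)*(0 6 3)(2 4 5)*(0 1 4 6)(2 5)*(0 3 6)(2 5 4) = (0 6 5)(1 3)(2 4)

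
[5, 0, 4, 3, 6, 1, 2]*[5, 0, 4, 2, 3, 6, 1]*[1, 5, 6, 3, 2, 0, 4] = [4, 0, 3, 6, 5, 1, 2]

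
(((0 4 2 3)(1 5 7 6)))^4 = ()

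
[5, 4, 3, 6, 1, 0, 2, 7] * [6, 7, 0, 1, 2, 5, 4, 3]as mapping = [0→5, 1→2, 2→1, 3→4, 4→7, 5→6, 6→0, 7→3]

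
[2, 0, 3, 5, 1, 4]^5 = [1, 4, 0, 2, 5, 3]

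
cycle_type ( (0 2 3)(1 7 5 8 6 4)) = 3.6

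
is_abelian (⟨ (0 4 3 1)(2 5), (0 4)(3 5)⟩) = no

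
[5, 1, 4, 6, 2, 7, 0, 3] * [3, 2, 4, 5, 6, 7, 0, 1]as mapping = [0→7, 1→2, 2→6, 3→0, 4→4, 5→1, 6→3, 7→5]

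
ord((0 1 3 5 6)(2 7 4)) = 15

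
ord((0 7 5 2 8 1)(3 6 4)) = 6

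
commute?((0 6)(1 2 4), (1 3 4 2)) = no:(0 6)(1 2 4)*(1 3 4 2) = (0 6)(3 4), (1 3 4 2)*(0 6)(1 2 4) = (0 6)(1 3)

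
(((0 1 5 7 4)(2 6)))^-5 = (2 6)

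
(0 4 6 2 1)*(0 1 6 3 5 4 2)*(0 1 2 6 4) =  (0 6 1 2 4 3 5)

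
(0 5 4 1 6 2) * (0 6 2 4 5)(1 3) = (1 2 6 4 3)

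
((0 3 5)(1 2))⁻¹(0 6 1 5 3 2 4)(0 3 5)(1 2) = (0 5 1 4 3 6 2)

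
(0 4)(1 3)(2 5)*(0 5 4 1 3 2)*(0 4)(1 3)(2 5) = (0 3 1 5 4 2)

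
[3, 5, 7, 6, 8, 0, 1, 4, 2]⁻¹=[5, 6, 8, 0, 7, 1, 3, 2, 4]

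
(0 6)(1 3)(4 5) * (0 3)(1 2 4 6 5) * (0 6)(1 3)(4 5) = (0 4 3 2 5)(1 6)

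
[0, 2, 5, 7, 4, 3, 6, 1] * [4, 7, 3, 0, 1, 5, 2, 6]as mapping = [0→4, 1→3, 2→5, 3→6, 4→1, 5→0, 6→2, 7→7]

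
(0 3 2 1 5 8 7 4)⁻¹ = (0 4 7 8 5 1 2 3)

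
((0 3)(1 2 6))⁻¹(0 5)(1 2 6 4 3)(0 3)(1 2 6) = (0 2 6 1 4)(3 5)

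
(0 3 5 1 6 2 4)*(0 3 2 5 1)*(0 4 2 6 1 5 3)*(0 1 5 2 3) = (0 6)(1 5 4)(2 3)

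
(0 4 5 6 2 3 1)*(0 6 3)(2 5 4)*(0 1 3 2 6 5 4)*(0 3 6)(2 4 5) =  (1 2)(3 6 5 4)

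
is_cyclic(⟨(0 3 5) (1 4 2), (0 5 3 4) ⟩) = no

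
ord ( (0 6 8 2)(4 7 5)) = 12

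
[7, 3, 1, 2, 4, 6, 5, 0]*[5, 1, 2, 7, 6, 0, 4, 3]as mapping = [0→3, 1→7, 2→1, 3→2, 4→6, 5→4, 6→0, 7→5]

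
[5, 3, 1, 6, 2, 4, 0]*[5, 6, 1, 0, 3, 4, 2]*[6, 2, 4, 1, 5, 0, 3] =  [5, 6, 3, 4, 2, 1, 0]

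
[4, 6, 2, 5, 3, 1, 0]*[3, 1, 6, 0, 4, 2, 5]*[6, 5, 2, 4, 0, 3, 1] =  [0, 3, 1, 2, 6, 5, 4] 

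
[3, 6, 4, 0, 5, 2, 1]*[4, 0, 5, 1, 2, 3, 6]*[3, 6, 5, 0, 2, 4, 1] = [6, 1, 5, 2, 0, 4, 3]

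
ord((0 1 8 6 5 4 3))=7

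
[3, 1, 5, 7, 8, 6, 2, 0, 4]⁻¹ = [7, 1, 6, 0, 8, 2, 5, 3, 4]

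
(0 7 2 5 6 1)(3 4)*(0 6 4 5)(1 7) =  (0 1 6 7 2)(3 5 4)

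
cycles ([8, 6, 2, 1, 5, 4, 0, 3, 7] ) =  (0 8 7 3 1 6)(4 5)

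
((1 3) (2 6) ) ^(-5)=(1 3) (2 6) 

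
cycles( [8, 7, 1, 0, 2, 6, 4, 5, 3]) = (0 8 3)(1 7 5 6 4 2)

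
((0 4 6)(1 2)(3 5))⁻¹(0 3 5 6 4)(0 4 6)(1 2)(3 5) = (0 6 4 5 3)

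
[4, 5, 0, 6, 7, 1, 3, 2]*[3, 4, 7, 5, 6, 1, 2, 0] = [6, 1, 3, 2, 0, 4, 5, 7]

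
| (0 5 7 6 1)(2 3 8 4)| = 20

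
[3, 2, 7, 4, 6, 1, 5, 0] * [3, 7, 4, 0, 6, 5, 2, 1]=[0, 4, 1, 6, 2, 7, 5, 3]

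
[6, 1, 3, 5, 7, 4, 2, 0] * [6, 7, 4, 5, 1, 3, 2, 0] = [2, 7, 5, 3, 0, 1, 4, 6]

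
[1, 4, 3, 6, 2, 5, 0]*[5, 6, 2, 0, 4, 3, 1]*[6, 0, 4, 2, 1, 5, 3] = [3, 1, 6, 0, 4, 2, 5]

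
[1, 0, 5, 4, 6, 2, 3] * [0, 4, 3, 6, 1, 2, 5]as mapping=[0→4, 1→0, 2→2, 3→1, 4→5, 5→3, 6→6]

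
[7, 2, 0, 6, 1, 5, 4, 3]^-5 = [3, 0, 7, 4, 2, 5, 1, 6]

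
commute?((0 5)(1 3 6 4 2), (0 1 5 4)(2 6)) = no:(0 5)(1 3 6 4 2)*(0 1 5 4)(2 6) = (0 4 6)(1 3 2 5), (0 1 5 4)(2 6)*(0 5)(1 3 6 4 2) = (0 3 6 1)(2 4 5)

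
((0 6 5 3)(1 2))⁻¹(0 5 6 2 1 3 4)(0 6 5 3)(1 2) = (0 4 6 3 5 1 2)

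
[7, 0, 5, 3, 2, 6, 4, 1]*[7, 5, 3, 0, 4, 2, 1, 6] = [6, 7, 2, 0, 3, 1, 4, 5]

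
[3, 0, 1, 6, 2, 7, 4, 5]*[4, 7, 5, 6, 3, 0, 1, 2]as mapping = [0→6, 1→4, 2→7, 3→1, 4→5, 5→2, 6→3, 7→0]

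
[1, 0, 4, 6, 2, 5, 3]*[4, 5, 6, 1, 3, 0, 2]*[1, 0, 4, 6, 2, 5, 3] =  [5, 2, 6, 4, 3, 1, 0]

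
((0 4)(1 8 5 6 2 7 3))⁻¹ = (0 4)(1 3 7 2 6 5 8)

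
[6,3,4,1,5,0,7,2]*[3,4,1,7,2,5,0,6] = [0,7,2,4,5,3,6,1]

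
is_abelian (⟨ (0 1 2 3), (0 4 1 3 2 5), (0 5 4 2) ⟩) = no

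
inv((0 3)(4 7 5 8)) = (0 3)(4 8 5 7)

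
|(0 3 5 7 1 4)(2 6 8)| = 6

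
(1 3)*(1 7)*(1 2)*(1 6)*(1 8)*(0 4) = (0 4)(1 3 7 2 6 8)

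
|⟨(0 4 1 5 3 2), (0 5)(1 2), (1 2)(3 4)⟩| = 24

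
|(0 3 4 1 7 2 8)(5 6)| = 14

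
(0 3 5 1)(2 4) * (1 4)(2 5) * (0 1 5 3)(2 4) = (2 5)(3 4)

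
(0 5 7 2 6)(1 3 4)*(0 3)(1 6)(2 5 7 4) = (0 7 5 4 6 3 2 1)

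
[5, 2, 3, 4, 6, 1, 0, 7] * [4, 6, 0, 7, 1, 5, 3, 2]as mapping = [0→5, 1→0, 2→7, 3→1, 4→3, 5→6, 6→4, 7→2]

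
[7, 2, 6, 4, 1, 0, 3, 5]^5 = [5, 1, 2, 3, 4, 7, 6, 0]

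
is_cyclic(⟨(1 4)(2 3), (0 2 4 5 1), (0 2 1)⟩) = no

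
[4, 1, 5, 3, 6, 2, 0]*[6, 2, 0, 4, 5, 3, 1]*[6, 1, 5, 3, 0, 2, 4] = [2, 5, 3, 0, 1, 6, 4]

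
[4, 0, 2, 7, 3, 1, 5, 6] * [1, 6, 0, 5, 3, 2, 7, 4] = [3, 1, 0, 4, 5, 6, 2, 7]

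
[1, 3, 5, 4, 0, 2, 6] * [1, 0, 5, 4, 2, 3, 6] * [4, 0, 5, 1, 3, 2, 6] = [4, 3, 1, 5, 0, 2, 6]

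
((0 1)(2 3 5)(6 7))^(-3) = (0 1)(6 7)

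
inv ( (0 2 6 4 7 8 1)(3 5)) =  (0 1 8 7 4 6 2)(3 5)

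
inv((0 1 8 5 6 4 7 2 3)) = (0 3 2 7 4 6 5 8 1)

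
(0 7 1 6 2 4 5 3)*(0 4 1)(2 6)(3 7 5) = (0 5 7)(1 2)(3 4)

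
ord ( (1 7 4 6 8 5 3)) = 7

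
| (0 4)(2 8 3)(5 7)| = 6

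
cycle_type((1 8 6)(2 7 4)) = 3^2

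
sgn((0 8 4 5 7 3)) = -1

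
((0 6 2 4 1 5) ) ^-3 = (0 4) (1 6) (2 5) 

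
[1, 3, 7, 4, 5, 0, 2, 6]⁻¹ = [5, 0, 6, 1, 3, 4, 7, 2]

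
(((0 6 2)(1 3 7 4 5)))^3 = (1 4 3 5 7)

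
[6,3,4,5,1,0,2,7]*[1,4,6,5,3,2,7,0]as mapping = [0→7,1→5,2→3,3→2,4→4,5→1,6→6,7→0]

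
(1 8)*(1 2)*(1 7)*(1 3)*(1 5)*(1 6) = (1 8 2 7 3 5 6)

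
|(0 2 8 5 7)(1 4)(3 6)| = 10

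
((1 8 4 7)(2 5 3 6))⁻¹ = (1 7 4 8)(2 6 3 5)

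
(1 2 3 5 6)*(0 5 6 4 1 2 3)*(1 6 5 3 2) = (0 3 5 4 6 1 2)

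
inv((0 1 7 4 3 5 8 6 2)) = (0 2 6 8 5 3 4 7 1)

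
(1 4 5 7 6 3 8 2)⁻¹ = (1 2 8 3 6 7 5 4)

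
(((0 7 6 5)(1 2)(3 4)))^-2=(0 6)(5 7)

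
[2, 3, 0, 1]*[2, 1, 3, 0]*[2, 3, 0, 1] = [1, 2, 0, 3]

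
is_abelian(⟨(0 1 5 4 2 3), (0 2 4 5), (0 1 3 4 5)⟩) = no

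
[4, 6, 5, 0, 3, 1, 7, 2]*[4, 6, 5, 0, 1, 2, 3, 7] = [1, 3, 2, 4, 0, 6, 7, 5]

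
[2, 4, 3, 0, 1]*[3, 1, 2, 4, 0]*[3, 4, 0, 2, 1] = [0, 3, 1, 2, 4]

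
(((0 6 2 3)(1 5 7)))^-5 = (0 3 2 6)(1 5 7)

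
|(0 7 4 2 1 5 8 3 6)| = 9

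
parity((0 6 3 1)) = odd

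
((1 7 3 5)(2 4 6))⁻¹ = (1 5 3 7)(2 6 4)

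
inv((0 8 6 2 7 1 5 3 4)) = (0 4 3 5 1 7 2 6 8)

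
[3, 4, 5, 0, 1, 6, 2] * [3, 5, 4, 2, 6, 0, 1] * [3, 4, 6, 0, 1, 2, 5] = [6, 5, 3, 0, 2, 4, 1]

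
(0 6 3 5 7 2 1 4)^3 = (0 5 1 6 7 4 3 2)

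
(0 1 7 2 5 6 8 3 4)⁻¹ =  (0 4 3 8 6 5 2 7 1)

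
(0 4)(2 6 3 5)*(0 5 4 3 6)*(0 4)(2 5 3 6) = (0 6 2 4 3)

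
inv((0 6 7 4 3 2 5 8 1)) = (0 1 8 5 2 3 4 7 6)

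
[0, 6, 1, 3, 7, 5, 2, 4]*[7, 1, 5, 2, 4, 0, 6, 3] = [7, 6, 1, 2, 3, 0, 5, 4]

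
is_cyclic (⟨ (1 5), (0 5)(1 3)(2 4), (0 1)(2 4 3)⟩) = no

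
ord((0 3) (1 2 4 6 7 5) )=6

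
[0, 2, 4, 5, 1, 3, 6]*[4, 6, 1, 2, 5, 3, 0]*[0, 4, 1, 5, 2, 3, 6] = [2, 4, 3, 5, 6, 1, 0]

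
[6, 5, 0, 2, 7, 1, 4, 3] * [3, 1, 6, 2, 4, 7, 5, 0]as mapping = [0→5, 1→7, 2→3, 3→6, 4→0, 5→1, 6→4, 7→2]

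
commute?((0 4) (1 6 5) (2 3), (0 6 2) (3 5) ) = no:(0 4) (1 6 5) (2 3) * (0 6 2) (3 5) = (0 4 6 3) (1 2 5), (0 6 2) (3 5) * (0 4) (1 6 5) (2 3) = (0 5 2 4) (1 6 3) 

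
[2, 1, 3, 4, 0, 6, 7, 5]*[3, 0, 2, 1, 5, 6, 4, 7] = [2, 0, 1, 5, 3, 4, 7, 6]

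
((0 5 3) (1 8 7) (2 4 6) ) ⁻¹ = (0 3 5) (1 7 8) (2 6 4) 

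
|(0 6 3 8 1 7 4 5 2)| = 9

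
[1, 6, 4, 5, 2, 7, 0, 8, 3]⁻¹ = [6, 0, 4, 8, 2, 3, 1, 5, 7]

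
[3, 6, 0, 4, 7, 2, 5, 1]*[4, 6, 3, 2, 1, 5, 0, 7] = [2, 0, 4, 1, 7, 3, 5, 6]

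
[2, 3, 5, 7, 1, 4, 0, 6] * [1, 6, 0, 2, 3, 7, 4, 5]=[0, 2, 7, 5, 6, 3, 1, 4]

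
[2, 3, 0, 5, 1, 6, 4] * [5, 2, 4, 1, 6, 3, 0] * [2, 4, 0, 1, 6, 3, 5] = [6, 4, 3, 1, 0, 2, 5]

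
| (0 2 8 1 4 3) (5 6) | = 6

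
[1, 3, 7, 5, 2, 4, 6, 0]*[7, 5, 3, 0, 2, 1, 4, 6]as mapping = [0→5, 1→0, 2→6, 3→1, 4→3, 5→2, 6→4, 7→7]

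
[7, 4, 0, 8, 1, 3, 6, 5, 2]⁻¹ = [2, 4, 8, 5, 1, 7, 6, 0, 3]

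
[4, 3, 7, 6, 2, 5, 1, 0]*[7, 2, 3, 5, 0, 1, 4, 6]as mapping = [0→0, 1→5, 2→6, 3→4, 4→3, 5→1, 6→2, 7→7]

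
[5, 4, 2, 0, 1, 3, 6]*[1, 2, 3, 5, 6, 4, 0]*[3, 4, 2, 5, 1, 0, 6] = [1, 6, 5, 4, 2, 0, 3]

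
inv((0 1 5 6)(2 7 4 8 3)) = (0 6 5 1)(2 3 8 4 7)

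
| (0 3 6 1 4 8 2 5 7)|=9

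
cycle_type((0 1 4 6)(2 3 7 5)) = 4^2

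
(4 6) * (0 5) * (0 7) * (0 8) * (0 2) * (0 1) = (0 5 7 8 2 1)(4 6)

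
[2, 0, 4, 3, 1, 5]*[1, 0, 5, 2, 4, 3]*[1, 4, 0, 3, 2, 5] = [5, 4, 2, 0, 1, 3]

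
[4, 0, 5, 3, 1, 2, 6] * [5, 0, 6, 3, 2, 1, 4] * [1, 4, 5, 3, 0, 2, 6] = [5, 2, 4, 3, 1, 6, 0]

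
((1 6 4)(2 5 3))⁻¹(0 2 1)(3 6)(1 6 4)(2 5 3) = (0 5 6)(2 4)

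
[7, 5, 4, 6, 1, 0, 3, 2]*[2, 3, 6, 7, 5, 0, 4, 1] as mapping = [0→1, 1→0, 2→5, 3→4, 4→3, 5→2, 6→7, 7→6] 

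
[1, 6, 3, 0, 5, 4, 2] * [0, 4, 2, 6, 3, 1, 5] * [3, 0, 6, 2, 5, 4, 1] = [5, 4, 1, 3, 0, 2, 6]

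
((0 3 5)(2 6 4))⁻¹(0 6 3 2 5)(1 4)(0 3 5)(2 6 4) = (0 3 4 5 6)(1 2)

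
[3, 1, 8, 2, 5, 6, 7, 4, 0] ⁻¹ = [8, 1, 3, 0, 7, 4, 5, 6, 2] 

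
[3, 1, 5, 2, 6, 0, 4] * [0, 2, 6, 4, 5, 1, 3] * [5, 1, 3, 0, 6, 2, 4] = [6, 3, 1, 4, 0, 5, 2]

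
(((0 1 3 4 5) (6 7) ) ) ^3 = (0 4 1 5 3) (6 7) 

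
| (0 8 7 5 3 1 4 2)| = 8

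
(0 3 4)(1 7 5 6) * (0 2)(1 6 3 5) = (0 5 3 4 2)(1 7)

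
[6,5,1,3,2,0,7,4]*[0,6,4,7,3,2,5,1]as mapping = [0→5,1→2,2→6,3→7,4→4,5→0,6→1,7→3]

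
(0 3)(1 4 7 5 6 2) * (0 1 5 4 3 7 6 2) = (0 7 4 6)(1 3)(2 5)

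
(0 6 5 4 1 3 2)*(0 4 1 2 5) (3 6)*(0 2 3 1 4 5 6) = (0 1) (2 5 4 3 6) 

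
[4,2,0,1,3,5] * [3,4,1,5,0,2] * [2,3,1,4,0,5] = [2,3,4,0,5,1]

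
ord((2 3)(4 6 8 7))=4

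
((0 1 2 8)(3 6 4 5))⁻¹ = (0 8 2 1)(3 5 4 6)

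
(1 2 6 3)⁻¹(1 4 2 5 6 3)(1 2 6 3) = (1 2 4 6 5 3)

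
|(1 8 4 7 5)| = 5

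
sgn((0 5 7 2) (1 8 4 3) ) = 1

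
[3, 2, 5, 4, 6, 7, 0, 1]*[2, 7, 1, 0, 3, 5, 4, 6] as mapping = [0→0, 1→1, 2→5, 3→3, 4→4, 5→6, 6→2, 7→7] 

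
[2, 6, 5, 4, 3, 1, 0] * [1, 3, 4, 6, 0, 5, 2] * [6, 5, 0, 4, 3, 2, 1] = [3, 0, 2, 6, 1, 4, 5]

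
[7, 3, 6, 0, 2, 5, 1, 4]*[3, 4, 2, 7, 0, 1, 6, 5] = [5, 7, 6, 3, 2, 1, 4, 0]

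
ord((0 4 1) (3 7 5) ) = 3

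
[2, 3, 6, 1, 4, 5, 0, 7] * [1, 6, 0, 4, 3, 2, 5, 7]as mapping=[0→0, 1→4, 2→5, 3→6, 4→3, 5→2, 6→1, 7→7]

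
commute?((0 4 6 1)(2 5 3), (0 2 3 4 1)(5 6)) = no:(0 4 6 1)(2 5 3)*(0 2 3 4 1)(5 6) = (0 1 2 6)(4 5), (0 2 3 4 1)(5 6)*(0 4 6 1)(2 5 3) = (0 5 1 4)(3 6)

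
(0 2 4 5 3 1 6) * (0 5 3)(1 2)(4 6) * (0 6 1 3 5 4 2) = (0 3)(1 2)(4 5 6)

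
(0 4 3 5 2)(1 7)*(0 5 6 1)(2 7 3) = (0 4 2 5 7)(1 3 6)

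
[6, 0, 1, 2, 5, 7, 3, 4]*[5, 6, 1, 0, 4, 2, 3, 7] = [3, 5, 6, 1, 2, 7, 0, 4]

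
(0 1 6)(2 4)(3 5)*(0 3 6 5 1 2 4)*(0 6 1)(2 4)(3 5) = (0 4 2 6 5 1 3)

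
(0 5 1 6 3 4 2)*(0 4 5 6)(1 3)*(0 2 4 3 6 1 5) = (0 1 2 3)(5 6)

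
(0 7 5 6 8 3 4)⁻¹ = (0 4 3 8 6 5 7)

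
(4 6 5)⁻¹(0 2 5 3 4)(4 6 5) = (0 2 4 3 6)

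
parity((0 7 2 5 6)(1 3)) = odd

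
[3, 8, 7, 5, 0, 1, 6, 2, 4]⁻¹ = [4, 5, 7, 0, 8, 3, 6, 2, 1]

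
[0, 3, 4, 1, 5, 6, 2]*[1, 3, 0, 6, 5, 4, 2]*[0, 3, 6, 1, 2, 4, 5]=[3, 5, 4, 1, 2, 6, 0]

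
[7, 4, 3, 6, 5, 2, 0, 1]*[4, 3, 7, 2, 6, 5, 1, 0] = [0, 6, 2, 1, 5, 7, 4, 3] 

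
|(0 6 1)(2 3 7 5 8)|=15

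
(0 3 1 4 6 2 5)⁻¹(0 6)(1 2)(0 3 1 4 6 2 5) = (2 3)(4 5)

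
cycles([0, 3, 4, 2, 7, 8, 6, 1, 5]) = (1 3 2 4 7) (5 8) 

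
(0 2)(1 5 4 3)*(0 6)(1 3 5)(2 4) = (0 4 5 2 6)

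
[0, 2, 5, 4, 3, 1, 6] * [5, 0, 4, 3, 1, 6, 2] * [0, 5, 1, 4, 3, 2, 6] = [2, 3, 6, 5, 4, 0, 1]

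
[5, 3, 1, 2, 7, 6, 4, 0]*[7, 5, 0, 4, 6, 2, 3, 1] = [2, 4, 5, 0, 1, 3, 6, 7]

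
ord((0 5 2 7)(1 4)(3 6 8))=12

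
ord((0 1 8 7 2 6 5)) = 7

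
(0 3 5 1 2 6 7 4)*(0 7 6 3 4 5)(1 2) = (0 4 7 5 2 3)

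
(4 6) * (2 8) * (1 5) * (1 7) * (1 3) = (1 5 7 3)(2 8)(4 6)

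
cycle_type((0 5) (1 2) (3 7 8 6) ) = 2^2.4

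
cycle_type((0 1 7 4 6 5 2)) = 7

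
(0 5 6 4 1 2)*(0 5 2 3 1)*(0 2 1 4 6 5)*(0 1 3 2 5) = (0 3 4 5)(1 2)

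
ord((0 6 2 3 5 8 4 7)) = 8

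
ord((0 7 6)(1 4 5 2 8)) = 15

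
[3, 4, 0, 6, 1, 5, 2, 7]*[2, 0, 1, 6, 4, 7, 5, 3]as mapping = [0→6, 1→4, 2→2, 3→5, 4→0, 5→7, 6→1, 7→3]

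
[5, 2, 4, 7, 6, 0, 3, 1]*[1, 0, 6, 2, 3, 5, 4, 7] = [5, 6, 3, 7, 4, 1, 2, 0] 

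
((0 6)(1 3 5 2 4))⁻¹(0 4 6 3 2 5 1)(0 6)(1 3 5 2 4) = (0 5 4 2 3 6 1)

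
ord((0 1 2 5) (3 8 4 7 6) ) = 20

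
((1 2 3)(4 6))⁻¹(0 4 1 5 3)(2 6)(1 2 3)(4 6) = (0 6 2 5 1)(3 4)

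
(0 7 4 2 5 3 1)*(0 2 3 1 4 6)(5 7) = (0 5 1 2 7 6)(3 4)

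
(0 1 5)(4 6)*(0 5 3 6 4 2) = (0 1 3 6 2)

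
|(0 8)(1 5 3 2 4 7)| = 6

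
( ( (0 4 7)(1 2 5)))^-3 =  ()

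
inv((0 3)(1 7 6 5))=(0 3)(1 5 6 7)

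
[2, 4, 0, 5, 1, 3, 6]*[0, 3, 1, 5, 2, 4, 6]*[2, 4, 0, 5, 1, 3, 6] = [4, 0, 2, 1, 5, 3, 6]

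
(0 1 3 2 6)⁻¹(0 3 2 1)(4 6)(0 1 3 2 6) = (0 4)(1 2 6 3)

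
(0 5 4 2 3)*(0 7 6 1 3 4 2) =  (0 5 2 4)(1 3 7 6)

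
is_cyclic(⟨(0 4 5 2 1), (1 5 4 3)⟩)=no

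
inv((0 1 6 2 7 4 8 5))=(0 5 8 4 7 2 6 1)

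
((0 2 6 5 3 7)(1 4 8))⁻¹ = (0 7 3 5 6 2)(1 8 4)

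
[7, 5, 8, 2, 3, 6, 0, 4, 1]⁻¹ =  [6, 8, 3, 4, 7, 1, 5, 0, 2]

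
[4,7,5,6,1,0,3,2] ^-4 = [1,2,0,3,7,4,6,5] 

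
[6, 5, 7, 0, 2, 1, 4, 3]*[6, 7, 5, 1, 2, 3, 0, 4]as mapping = [0→0, 1→3, 2→4, 3→6, 4→5, 5→7, 6→2, 7→1]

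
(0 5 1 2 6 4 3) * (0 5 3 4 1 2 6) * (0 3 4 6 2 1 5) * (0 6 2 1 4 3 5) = (0 3 6)(2 5 4)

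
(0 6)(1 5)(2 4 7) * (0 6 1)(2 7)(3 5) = (0 1 3 5)(2 4)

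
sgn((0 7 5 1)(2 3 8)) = -1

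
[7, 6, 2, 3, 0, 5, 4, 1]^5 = [0, 1, 2, 3, 4, 5, 6, 7]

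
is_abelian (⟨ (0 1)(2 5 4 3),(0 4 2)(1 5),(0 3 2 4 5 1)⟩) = no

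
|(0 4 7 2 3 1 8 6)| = 8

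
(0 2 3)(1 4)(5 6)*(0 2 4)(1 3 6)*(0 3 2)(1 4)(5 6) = (0 1 3)(2 5 4)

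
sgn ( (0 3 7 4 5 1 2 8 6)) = 1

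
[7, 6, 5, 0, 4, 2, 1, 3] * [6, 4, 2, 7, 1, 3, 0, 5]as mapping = [0→5, 1→0, 2→3, 3→6, 4→1, 5→2, 6→4, 7→7]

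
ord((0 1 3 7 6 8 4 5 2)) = 9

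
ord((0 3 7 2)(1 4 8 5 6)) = 20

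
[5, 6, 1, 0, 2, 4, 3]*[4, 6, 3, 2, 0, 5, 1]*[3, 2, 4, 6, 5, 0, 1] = [0, 2, 1, 5, 6, 3, 4]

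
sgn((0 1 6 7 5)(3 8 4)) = 1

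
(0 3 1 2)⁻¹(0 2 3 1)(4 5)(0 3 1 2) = (0 1 2 3)(4 5)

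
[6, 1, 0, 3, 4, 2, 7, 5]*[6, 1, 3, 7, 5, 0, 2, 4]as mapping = [0→2, 1→1, 2→6, 3→7, 4→5, 5→3, 6→4, 7→0]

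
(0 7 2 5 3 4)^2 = (0 2 3)(4 7 5)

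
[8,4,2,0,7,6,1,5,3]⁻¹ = [3,6,2,8,1,7,5,4,0]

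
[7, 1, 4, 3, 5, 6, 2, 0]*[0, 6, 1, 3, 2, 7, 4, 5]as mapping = [0→5, 1→6, 2→2, 3→3, 4→7, 5→4, 6→1, 7→0]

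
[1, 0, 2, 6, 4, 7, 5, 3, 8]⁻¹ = [1, 0, 2, 7, 4, 6, 3, 5, 8]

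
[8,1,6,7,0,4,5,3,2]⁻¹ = [4,1,8,7,5,6,2,3,0]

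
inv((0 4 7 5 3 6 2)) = (0 2 6 3 5 7 4)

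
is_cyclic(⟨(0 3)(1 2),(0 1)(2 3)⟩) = no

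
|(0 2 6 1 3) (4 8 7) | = 15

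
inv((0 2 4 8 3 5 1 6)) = (0 6 1 5 3 8 4 2)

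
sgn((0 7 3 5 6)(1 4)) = -1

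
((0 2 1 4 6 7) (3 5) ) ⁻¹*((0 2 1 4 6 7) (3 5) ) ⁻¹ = (0 6 1) (2 7 4) 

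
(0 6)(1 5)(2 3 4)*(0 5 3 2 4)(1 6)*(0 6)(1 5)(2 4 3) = (0 5)(1 2 4 3 6)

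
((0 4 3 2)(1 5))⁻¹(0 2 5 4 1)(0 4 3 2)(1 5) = (0 1 3 5 4)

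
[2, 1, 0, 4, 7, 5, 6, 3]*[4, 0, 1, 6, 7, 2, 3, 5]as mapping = [0→1, 1→0, 2→4, 3→7, 4→5, 5→2, 6→3, 7→6]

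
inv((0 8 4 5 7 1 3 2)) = (0 2 3 1 7 5 4 8)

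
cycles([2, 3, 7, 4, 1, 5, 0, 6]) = (0 2 7 6)(1 3 4)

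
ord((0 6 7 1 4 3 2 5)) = 8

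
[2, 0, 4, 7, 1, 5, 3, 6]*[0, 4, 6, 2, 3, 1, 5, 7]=[6, 0, 3, 7, 4, 1, 2, 5]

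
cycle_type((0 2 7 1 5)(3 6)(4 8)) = 2^2.5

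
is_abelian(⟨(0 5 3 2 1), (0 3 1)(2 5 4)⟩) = no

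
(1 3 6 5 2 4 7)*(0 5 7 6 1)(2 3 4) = (0 5 3 1 4 6 7)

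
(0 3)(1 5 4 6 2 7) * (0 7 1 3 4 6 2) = (0 4 2 1 5 6)(3 7)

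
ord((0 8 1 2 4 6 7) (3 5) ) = 14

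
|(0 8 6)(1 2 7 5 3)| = 15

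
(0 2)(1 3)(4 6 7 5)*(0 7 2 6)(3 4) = (0 6 2 7 5 3 1 4)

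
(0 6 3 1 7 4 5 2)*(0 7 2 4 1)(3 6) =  (0 3)(1 2 7)(4 5)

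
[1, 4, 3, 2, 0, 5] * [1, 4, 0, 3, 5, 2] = [4, 5, 3, 0, 1, 2]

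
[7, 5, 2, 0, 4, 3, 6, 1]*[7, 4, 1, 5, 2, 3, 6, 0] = [0, 3, 1, 7, 2, 5, 6, 4]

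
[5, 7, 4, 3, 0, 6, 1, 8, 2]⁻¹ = [4, 6, 8, 3, 2, 0, 5, 1, 7]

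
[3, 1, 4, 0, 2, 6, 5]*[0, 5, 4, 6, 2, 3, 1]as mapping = [0→6, 1→5, 2→2, 3→0, 4→4, 5→1, 6→3]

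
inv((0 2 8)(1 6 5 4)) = (0 8 2)(1 4 5 6)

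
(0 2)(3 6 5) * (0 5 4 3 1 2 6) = (0 6 4 3)(1 2 5)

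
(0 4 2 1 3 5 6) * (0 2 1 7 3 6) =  (0 4 1 6 2 7 3 5)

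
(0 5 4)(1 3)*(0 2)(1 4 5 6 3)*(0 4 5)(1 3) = (0 6 1 3 5)(2 4)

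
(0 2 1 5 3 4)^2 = (0 1 3)(2 5 4)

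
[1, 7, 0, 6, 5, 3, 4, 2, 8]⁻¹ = [2, 0, 7, 5, 6, 4, 3, 1, 8]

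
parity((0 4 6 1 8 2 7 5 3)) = even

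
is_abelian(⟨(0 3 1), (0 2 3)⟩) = no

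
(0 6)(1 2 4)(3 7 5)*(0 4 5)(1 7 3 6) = (0 1 2 5 6 4 7)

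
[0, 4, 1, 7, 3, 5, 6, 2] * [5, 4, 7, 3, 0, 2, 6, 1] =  [5, 0, 4, 1, 3, 2, 6, 7] 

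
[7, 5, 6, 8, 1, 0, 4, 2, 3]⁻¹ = [5, 4, 7, 8, 6, 1, 2, 0, 3]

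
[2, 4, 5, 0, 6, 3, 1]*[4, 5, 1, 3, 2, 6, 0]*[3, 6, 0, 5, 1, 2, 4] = [6, 0, 4, 1, 3, 5, 2]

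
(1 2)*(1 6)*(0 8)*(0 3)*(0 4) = (0 8 3 4)(1 2 6)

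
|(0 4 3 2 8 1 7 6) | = 8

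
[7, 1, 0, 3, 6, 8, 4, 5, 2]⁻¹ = [2, 1, 8, 3, 6, 7, 4, 0, 5]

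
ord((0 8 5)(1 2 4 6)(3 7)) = 12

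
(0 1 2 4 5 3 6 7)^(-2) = (0 6 5 2)(1 7 3 4)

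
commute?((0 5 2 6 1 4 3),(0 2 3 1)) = no:(0 5 2 6 1 4 3)*(0 2 3 1) = (0 5 3 2 6)(1 4),(0 2 3 1)*(0 5 2 6 1 4 3) = (0 6 1 5 2)(3 4)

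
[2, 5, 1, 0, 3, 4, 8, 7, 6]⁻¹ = [3, 2, 0, 4, 5, 1, 8, 7, 6]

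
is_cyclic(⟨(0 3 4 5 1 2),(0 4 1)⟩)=no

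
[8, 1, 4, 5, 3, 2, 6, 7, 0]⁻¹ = [8, 1, 5, 4, 2, 3, 6, 7, 0]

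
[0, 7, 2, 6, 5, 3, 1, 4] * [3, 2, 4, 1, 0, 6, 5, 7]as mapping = [0→3, 1→7, 2→4, 3→5, 4→6, 5→1, 6→2, 7→0]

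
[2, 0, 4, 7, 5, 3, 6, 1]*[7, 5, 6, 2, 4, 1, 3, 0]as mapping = [0→6, 1→7, 2→4, 3→0, 4→1, 5→2, 6→3, 7→5]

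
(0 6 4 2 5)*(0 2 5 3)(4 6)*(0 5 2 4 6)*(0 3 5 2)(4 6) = (0 4)(2 5 6 3)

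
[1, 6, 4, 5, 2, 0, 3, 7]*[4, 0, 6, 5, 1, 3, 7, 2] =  [0, 7, 1, 3, 6, 4, 5, 2]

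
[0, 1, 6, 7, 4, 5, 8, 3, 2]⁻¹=[0, 1, 8, 7, 4, 5, 2, 3, 6]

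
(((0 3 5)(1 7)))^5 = (0 5 3)(1 7)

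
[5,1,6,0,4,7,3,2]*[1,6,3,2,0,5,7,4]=[5,6,7,1,0,4,2,3]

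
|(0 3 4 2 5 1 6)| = 7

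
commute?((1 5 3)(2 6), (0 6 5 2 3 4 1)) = no:(1 5 3)(2 6)*(0 6 5 2 3 4 1) = (0 6 3)(1 2 5 4), (0 6 5 2 3 4 1)*(1 5 3)(2 6) = (0 2 1)(3 4 5 6)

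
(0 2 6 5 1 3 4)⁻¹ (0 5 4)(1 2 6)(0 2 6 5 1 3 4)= (0 2 1)(3 6 5)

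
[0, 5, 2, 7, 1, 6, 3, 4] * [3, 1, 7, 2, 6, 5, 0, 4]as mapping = [0→3, 1→5, 2→7, 3→4, 4→1, 5→0, 6→2, 7→6]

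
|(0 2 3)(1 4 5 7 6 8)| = 6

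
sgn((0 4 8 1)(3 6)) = 1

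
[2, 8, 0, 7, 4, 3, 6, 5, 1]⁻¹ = [2, 8, 0, 5, 4, 7, 6, 3, 1]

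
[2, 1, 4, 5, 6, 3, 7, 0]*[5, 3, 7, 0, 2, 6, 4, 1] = [7, 3, 2, 6, 4, 0, 1, 5]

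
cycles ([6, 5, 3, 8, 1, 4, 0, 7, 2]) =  (0 6)(1 5 4)(2 3 8)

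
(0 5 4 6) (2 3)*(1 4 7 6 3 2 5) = (0 1 4 3 5 7 6) 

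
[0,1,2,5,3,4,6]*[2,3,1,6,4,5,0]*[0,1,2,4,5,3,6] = [2,4,1,3,6,5,0]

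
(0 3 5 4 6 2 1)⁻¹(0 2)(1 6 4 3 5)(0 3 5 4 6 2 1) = (0 2 6 5 4)(1 3)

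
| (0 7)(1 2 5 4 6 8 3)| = 14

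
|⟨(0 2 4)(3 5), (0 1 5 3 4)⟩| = 720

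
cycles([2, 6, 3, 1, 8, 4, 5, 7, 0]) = (0 2 3 1 6 5 4 8)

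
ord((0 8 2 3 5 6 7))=7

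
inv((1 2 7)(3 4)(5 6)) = (1 7 2)(3 4)(5 6)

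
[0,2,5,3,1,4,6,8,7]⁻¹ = [0,4,1,3,5,2,6,8,7]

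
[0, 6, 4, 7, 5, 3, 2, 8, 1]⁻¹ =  [0, 8, 6, 5, 2, 4, 1, 3, 7]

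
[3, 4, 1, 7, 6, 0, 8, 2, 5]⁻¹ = [5, 2, 7, 0, 1, 8, 4, 3, 6]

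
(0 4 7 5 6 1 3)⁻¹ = (0 3 1 6 5 7 4)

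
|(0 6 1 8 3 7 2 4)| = 8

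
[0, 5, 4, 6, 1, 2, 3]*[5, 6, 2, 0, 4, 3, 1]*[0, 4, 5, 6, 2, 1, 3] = [1, 6, 2, 4, 3, 5, 0]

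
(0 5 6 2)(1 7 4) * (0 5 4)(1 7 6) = (0 4 7)(1 6 2 5)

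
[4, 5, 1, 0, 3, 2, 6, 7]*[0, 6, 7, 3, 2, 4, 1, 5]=[2, 4, 6, 0, 3, 7, 1, 5]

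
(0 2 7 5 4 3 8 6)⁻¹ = (0 6 8 3 4 5 7 2)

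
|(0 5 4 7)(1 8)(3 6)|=4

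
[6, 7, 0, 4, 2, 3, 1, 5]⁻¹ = [2, 6, 4, 5, 3, 7, 0, 1]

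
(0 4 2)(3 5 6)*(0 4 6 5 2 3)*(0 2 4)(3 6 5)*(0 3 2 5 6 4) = (0 6 5 2 3)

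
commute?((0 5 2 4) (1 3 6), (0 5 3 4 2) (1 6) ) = no:(0 5 2 4) (1 3 6) * (0 5 3 4 2) (1 6) = (0 3 1 4 5), (0 5 3 4 2) (1 6) * (0 5 2 4) (1 3 6) = (0 2 5 6 3) 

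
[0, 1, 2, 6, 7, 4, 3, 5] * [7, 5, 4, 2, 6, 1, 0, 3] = [7, 5, 4, 0, 3, 6, 2, 1]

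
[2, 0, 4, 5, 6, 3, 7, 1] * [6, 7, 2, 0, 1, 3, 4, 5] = [2, 6, 1, 3, 4, 0, 5, 7]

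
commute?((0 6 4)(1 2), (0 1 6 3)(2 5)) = no:(0 6 4)(1 2) * (0 1 6 3)(2 5) = (0 3)(1 5 2 6 4), (0 1 6 3)(2 5) * (0 6 4)(1 2) = (0 2 5 1 4)(3 6)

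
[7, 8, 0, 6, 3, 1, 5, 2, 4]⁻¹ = [2, 5, 7, 4, 8, 6, 3, 0, 1]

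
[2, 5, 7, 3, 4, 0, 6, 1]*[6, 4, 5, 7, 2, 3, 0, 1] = [5, 3, 1, 7, 2, 6, 0, 4]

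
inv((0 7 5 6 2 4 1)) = (0 1 4 2 6 5 7)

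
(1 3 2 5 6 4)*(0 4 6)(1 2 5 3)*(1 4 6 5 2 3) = (0 6 5)(1 4 3 2)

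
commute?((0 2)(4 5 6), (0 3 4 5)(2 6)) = no:(0 2)(4 5 6)*(0 3 4 5)(2 6) = (0 6 5 2 3 4), (0 3 4 5)(2 6)*(0 2)(4 5 6) = (0 3 5 2 4 6)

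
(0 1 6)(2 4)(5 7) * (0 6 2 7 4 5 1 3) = (0 3)(1 2 5 4 7)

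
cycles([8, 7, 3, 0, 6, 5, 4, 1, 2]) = (0 8 2 3)(1 7)(4 6)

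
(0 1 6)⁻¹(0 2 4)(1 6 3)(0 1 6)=(0 3 6)(1 2 4)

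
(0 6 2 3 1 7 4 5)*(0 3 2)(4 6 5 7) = (0 5 3 1 4 7 6)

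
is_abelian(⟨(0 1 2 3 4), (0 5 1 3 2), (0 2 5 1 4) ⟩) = no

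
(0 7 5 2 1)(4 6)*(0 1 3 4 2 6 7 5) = (0 5 6 2 3 4 7)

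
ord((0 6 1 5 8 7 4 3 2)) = 9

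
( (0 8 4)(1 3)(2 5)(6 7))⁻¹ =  (0 4 8)(1 3)(2 5)(6 7)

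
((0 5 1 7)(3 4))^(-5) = (0 7 1 5)(3 4)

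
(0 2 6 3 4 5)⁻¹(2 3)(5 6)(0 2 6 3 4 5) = (0 3)(4 6)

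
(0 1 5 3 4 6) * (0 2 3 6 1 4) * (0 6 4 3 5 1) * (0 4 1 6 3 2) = (0 2 5 1 6)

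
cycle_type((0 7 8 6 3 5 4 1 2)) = 9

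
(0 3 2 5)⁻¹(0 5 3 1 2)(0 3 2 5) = (0 2 1 5 3)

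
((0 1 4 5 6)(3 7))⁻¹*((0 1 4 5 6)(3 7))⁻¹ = (0 5 1 6 4)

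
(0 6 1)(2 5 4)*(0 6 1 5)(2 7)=(0 1 6 5 4 7 2)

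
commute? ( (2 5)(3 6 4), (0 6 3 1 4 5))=no: (2 5)(3 6 4)*(0 6 3 1 4 5)=(0 6 5 2)(1 4), (0 6 3 1 4 5)*(2 5)(3 6 4)=(0 4 2 5)(1 3)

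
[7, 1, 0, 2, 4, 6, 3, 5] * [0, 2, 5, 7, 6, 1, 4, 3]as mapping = [0→3, 1→2, 2→0, 3→5, 4→6, 5→4, 6→7, 7→1]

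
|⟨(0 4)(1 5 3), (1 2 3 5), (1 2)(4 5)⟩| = 720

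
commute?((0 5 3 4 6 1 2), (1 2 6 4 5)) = no:(0 5 3 4 6 1 2)*(1 2 6 4 5) = (0 1 6 2)(3 5), (1 2 6 4 5)*(0 5 3 4 6 1 2) = (0 5 2 1)(3 4)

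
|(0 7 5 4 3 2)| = 6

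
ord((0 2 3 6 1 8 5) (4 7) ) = 14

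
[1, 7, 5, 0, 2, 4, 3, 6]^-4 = [1, 7, 4, 0, 5, 2, 3, 6]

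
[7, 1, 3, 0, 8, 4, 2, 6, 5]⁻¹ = [3, 1, 6, 2, 5, 8, 7, 0, 4]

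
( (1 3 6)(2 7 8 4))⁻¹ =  (1 6 3)(2 4 8 7)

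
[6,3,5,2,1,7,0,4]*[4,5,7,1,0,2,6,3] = [6,1,2,7,5,3,4,0]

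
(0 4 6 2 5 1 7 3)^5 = (0 1 6 3 5 4 7 2)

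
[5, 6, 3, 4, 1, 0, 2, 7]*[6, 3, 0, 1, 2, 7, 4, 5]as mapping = [0→7, 1→4, 2→1, 3→2, 4→3, 5→6, 6→0, 7→5]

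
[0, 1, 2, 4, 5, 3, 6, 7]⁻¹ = [0, 1, 2, 5, 3, 4, 6, 7]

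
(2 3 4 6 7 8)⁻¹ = (2 8 7 6 4 3)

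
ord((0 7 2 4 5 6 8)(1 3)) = 14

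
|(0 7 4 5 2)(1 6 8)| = 15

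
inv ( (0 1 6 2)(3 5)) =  (0 2 6 1)(3 5)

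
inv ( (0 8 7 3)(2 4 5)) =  (0 3 7 8)(2 5 4)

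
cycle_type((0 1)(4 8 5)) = 2.3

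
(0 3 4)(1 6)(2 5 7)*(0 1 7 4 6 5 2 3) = (1 5 4)(3 6 7)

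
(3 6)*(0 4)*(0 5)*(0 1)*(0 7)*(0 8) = (0 4 5 1 7 8)(3 6)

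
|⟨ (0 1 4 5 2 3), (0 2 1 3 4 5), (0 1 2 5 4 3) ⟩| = 720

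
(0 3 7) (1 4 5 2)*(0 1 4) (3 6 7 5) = (0 6 7 1) (2 4 3 5) 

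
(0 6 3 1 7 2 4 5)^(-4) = (0 7)(1 5)(2 6)(3 4)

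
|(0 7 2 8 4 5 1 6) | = 8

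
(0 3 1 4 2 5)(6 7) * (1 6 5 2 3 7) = (0 7 5)(1 4 3 6)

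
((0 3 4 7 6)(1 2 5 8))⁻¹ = (0 6 7 4 3)(1 8 5 2)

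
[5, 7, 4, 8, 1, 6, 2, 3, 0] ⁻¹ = [8, 4, 6, 7, 2, 0, 5, 1, 3] 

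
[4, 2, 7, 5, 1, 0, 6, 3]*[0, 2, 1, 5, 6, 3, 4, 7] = [6, 1, 7, 3, 2, 0, 4, 5] 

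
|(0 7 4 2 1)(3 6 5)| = 15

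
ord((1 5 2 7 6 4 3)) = 7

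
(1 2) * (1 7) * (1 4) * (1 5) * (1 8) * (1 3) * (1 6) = (1 2 7 4 5 8 3 6)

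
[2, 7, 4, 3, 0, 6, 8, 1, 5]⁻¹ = [4, 7, 0, 3, 2, 8, 5, 1, 6]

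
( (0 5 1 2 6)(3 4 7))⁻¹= (0 6 2 1 5)(3 7 4)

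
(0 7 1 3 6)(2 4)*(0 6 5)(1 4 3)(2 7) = (0 2 3 5)(4 7)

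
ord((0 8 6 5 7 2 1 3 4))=9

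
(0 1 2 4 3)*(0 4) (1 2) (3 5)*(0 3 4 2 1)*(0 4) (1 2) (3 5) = (0 2 5) (1 4 3) 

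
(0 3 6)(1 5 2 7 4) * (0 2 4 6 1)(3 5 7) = (0 5 4)(1 7 6 2 3)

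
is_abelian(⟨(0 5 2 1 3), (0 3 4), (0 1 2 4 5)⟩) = no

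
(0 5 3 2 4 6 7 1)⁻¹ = (0 1 7 6 4 2 3 5)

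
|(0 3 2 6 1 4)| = 6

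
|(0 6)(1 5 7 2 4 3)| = 6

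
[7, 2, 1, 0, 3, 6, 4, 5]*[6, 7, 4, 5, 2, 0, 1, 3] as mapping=[0→3, 1→4, 2→7, 3→6, 4→5, 5→1, 6→2, 7→0] 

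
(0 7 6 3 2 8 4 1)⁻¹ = (0 1 4 8 2 3 6 7)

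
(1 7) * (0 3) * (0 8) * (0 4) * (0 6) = (0 3 8 4 6) (1 7) 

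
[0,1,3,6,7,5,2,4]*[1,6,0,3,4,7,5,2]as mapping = [0→1,1→6,2→3,3→5,4→2,5→7,6→0,7→4]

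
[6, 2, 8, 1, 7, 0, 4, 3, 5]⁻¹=[5, 3, 1, 7, 6, 8, 0, 4, 2]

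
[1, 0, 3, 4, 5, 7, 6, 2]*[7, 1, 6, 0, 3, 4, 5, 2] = [1, 7, 0, 3, 4, 2, 5, 6]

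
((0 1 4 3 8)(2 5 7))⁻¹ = (0 8 3 4 1)(2 7 5)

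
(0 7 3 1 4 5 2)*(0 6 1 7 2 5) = (0 2 6 1 4) (3 7) 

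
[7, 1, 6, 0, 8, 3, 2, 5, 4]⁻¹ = [3, 1, 6, 5, 8, 7, 2, 0, 4]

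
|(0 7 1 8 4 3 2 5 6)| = 9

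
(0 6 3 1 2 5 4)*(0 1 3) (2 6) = (0 2 5 4 1 6) 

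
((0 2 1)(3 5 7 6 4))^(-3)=(3 7 4 5 6)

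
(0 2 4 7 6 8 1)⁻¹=(0 1 8 6 7 4 2)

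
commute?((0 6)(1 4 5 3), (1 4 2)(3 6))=no:(0 6)(1 4 5 3)*(1 4 2)(3 6)=(0 3 4 5 6)(1 2), (1 4 2)(3 6)*(0 6)(1 4 5 3)=(0 6 1 5 3)(2 4)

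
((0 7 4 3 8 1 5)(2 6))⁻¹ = (0 5 1 8 3 4 7)(2 6)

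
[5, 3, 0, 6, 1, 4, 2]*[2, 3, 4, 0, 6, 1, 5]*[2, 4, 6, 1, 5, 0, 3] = [4, 2, 6, 0, 1, 3, 5]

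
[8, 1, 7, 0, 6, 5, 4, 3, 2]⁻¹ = [3, 1, 8, 7, 6, 5, 4, 2, 0]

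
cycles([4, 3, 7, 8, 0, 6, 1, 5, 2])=(0 4)(1 3 8 2 7 5 6)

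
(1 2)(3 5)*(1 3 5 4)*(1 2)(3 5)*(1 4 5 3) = (1 4 2 3 5)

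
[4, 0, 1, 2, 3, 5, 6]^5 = [0, 1, 2, 3, 4, 5, 6]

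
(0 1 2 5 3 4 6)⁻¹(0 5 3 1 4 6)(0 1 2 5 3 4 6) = (0 1 3 4 2 6)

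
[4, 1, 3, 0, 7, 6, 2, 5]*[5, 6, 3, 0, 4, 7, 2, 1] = [4, 6, 0, 5, 1, 2, 3, 7]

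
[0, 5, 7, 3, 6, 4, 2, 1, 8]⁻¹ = [0, 7, 6, 3, 5, 1, 4, 2, 8]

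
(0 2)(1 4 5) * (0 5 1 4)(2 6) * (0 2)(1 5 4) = (0 6)(1 2 4 5)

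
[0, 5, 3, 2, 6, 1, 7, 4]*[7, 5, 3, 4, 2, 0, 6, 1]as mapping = [0→7, 1→0, 2→4, 3→3, 4→6, 5→5, 6→1, 7→2]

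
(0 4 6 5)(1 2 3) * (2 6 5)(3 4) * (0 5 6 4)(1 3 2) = (0 2)(1 4 6)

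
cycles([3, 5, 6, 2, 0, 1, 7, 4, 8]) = (0 3 2 6 7 4)(1 5)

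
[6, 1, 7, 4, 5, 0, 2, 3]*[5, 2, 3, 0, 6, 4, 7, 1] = [7, 2, 1, 6, 4, 5, 3, 0]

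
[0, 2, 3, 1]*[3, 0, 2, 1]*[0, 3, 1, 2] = [2, 1, 3, 0]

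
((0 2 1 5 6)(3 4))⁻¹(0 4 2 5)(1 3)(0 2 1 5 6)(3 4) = (1 6 2 3)(4 5)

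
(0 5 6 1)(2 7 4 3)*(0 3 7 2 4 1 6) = (0 5)(1 3 4 7)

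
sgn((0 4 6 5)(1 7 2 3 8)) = -1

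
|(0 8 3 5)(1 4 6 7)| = 4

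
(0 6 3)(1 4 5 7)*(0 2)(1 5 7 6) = (0 1 4 7 5 6 3 2)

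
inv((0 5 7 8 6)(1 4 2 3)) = (0 6 8 7 5)(1 3 2 4)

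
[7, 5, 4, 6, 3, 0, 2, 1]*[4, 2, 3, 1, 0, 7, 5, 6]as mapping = [0→6, 1→7, 2→0, 3→5, 4→1, 5→4, 6→3, 7→2]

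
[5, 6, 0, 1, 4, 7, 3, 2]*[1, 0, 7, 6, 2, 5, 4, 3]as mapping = [0→5, 1→4, 2→1, 3→0, 4→2, 5→3, 6→6, 7→7]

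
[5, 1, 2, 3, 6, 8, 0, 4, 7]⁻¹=[6, 1, 2, 3, 7, 0, 4, 8, 5]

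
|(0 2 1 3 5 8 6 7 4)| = 9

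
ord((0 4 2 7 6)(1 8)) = 10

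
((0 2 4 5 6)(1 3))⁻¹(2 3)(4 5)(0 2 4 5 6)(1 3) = (1 4)(5 6)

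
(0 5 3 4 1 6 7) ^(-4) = (0 4 7 3 6 5 1) 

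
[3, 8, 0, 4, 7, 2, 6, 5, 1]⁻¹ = [2, 8, 5, 0, 3, 7, 6, 4, 1]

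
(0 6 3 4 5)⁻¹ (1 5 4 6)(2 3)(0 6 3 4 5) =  (0 5 3 1)(2 4)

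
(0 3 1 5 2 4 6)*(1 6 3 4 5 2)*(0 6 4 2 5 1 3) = (0 2 1 5 3 4)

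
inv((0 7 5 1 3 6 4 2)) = (0 2 4 6 3 1 5 7)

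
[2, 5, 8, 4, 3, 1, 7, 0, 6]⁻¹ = [7, 5, 0, 4, 3, 1, 8, 6, 2]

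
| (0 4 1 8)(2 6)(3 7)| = 4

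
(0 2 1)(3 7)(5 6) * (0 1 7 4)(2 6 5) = (0 6 2 7 3 4)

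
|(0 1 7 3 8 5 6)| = 7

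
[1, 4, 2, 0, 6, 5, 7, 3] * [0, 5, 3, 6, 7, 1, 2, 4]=[5, 7, 3, 0, 2, 1, 4, 6]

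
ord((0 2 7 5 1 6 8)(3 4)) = 14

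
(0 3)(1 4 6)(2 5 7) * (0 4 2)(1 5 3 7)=(0 7)(1 2 3 4 6 5)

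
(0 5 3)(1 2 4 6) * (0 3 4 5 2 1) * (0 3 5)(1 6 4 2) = (0 1 6 3 5 2)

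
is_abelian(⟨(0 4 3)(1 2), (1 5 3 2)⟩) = no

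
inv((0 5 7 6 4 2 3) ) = (0 3 2 4 6 7 5) 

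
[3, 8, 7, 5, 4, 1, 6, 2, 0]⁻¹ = [8, 5, 7, 0, 4, 3, 6, 2, 1]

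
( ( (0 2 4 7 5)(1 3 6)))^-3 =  (0 4 5 2 7)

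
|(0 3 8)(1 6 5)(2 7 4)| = 3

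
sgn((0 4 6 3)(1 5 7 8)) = 1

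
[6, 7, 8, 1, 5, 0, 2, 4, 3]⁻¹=[5, 3, 6, 8, 7, 4, 0, 1, 2]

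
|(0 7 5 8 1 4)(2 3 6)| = 6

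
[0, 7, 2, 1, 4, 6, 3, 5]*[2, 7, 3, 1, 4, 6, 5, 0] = [2, 0, 3, 7, 4, 5, 1, 6]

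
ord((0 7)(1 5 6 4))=4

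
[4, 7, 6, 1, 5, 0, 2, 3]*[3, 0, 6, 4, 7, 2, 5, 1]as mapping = [0→7, 1→1, 2→5, 3→0, 4→2, 5→3, 6→6, 7→4]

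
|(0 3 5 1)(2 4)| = 4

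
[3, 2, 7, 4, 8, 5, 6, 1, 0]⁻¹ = [8, 7, 1, 0, 3, 5, 6, 2, 4]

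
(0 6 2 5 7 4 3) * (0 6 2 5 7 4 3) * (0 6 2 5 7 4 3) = (0 5 3 2 4 6 7)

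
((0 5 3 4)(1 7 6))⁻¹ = (0 4 3 5)(1 6 7)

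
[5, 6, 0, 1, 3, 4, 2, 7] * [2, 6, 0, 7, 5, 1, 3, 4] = [1, 3, 2, 6, 7, 5, 0, 4]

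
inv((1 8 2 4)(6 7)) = (1 4 2 8)(6 7)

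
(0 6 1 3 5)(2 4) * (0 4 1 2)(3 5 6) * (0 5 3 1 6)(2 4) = (0 1 3)(2 6 4 5)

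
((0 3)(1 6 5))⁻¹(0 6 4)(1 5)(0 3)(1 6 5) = (1 6)(3 5 4)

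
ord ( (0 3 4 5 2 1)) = 6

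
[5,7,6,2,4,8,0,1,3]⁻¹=[6,7,3,8,4,0,2,1,5]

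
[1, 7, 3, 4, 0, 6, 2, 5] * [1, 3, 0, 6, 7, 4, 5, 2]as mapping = [0→3, 1→2, 2→6, 3→7, 4→1, 5→5, 6→0, 7→4]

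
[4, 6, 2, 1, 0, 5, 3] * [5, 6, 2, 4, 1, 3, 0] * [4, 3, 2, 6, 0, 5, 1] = [3, 4, 2, 1, 5, 6, 0]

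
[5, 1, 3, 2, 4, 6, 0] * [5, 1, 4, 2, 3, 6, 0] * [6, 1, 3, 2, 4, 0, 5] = [5, 1, 3, 4, 2, 6, 0]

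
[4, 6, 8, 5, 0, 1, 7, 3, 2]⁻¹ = [4, 5, 8, 7, 0, 3, 1, 6, 2]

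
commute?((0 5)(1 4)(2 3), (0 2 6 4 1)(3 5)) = no:(0 5)(1 4)(2 3) * (0 2 6 4 1)(3 5) = (0 3 6 4)(2 5), (0 2 6 4 1)(3 5) * (0 5)(1 4)(2 3) = (0 3)(1 5 2 6)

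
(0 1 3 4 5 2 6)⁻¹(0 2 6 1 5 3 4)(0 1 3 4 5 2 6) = (0 3 2 4 5 1 6)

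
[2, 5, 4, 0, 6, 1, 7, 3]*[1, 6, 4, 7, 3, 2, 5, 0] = [4, 2, 3, 1, 5, 6, 0, 7]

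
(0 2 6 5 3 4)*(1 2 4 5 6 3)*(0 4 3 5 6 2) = (0 3 6 2 5 1)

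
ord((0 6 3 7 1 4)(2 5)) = 6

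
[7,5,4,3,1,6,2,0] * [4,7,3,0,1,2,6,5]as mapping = [0→5,1→2,2→1,3→0,4→7,5→6,6→3,7→4]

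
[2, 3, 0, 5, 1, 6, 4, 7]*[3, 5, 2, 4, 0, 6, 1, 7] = [2, 4, 3, 6, 5, 1, 0, 7]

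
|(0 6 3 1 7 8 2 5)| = 8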